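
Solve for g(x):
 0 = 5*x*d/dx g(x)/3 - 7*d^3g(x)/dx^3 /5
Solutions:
 g(x) = C1 + Integral(C2*airyai(105^(2/3)*x/21) + C3*airybi(105^(2/3)*x/21), x)


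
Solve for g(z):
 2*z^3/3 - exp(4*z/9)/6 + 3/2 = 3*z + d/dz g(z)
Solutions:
 g(z) = C1 + z^4/6 - 3*z^2/2 + 3*z/2 - 3*exp(4*z/9)/8


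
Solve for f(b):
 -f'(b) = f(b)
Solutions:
 f(b) = C1*exp(-b)


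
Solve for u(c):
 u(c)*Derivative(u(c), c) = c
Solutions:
 u(c) = -sqrt(C1 + c^2)
 u(c) = sqrt(C1 + c^2)


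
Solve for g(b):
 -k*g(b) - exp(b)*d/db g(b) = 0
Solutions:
 g(b) = C1*exp(k*exp(-b))


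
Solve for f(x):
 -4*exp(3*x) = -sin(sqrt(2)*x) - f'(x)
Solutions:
 f(x) = C1 + 4*exp(3*x)/3 + sqrt(2)*cos(sqrt(2)*x)/2


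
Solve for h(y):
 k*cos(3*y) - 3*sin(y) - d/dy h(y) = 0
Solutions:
 h(y) = C1 + k*sin(3*y)/3 + 3*cos(y)


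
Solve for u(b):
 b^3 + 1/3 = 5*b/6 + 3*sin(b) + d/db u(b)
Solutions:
 u(b) = C1 + b^4/4 - 5*b^2/12 + b/3 + 3*cos(b)


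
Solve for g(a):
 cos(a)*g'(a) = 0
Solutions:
 g(a) = C1


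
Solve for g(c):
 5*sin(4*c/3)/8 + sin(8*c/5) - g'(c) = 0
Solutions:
 g(c) = C1 - 15*cos(4*c/3)/32 - 5*cos(8*c/5)/8


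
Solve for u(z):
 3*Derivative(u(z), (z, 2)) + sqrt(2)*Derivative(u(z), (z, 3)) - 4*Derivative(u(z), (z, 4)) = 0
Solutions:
 u(z) = C1 + C2*z + C3*exp(-sqrt(2)*z/2) + C4*exp(3*sqrt(2)*z/4)


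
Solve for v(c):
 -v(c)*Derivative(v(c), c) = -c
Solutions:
 v(c) = -sqrt(C1 + c^2)
 v(c) = sqrt(C1 + c^2)


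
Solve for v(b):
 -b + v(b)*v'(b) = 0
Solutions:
 v(b) = -sqrt(C1 + b^2)
 v(b) = sqrt(C1 + b^2)


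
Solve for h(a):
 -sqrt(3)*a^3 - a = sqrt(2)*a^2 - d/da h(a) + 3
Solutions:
 h(a) = C1 + sqrt(3)*a^4/4 + sqrt(2)*a^3/3 + a^2/2 + 3*a


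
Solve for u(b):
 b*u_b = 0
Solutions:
 u(b) = C1


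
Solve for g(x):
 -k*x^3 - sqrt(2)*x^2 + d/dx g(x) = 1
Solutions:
 g(x) = C1 + k*x^4/4 + sqrt(2)*x^3/3 + x


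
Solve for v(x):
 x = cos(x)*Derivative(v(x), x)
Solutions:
 v(x) = C1 + Integral(x/cos(x), x)


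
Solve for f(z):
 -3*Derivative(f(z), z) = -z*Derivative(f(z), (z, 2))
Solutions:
 f(z) = C1 + C2*z^4


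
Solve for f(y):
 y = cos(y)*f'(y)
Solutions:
 f(y) = C1 + Integral(y/cos(y), y)


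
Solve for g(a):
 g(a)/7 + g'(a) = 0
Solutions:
 g(a) = C1*exp(-a/7)


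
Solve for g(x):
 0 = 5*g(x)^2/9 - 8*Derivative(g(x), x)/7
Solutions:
 g(x) = -72/(C1 + 35*x)


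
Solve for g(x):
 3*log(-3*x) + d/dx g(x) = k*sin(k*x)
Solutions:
 g(x) = C1 + k*Piecewise((-cos(k*x)/k, Ne(k, 0)), (0, True)) - 3*x*log(-x) - 3*x*log(3) + 3*x


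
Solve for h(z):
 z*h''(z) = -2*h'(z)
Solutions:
 h(z) = C1 + C2/z


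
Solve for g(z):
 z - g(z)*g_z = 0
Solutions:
 g(z) = -sqrt(C1 + z^2)
 g(z) = sqrt(C1 + z^2)


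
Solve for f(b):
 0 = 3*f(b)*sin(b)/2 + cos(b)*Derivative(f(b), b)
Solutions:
 f(b) = C1*cos(b)^(3/2)


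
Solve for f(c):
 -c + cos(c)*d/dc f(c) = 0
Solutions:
 f(c) = C1 + Integral(c/cos(c), c)


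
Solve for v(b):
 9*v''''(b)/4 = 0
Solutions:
 v(b) = C1 + C2*b + C3*b^2 + C4*b^3


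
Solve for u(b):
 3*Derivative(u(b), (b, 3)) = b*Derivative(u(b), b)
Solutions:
 u(b) = C1 + Integral(C2*airyai(3^(2/3)*b/3) + C3*airybi(3^(2/3)*b/3), b)


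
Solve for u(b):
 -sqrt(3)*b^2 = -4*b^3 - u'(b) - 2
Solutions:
 u(b) = C1 - b^4 + sqrt(3)*b^3/3 - 2*b


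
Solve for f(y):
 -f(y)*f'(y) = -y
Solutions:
 f(y) = -sqrt(C1 + y^2)
 f(y) = sqrt(C1 + y^2)


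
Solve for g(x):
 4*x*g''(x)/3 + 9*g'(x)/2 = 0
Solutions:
 g(x) = C1 + C2/x^(19/8)


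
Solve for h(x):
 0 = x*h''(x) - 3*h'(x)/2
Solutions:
 h(x) = C1 + C2*x^(5/2)


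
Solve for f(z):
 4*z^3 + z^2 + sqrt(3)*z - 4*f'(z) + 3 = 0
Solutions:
 f(z) = C1 + z^4/4 + z^3/12 + sqrt(3)*z^2/8 + 3*z/4


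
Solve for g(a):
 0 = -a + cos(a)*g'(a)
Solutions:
 g(a) = C1 + Integral(a/cos(a), a)


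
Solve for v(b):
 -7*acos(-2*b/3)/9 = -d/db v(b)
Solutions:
 v(b) = C1 + 7*b*acos(-2*b/3)/9 + 7*sqrt(9 - 4*b^2)/18


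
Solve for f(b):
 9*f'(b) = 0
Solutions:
 f(b) = C1


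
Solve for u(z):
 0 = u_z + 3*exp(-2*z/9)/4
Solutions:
 u(z) = C1 + 27*exp(-2*z/9)/8


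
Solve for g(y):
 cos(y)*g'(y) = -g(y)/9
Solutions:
 g(y) = C1*(sin(y) - 1)^(1/18)/(sin(y) + 1)^(1/18)


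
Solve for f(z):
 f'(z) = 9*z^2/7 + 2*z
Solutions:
 f(z) = C1 + 3*z^3/7 + z^2


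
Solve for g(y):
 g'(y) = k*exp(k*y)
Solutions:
 g(y) = C1 + exp(k*y)


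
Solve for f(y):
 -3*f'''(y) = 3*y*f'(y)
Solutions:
 f(y) = C1 + Integral(C2*airyai(-y) + C3*airybi(-y), y)


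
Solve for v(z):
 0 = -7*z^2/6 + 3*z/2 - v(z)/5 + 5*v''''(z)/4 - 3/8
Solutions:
 v(z) = C1*exp(-sqrt(10)*z/5) + C2*exp(sqrt(10)*z/5) + C3*sin(sqrt(10)*z/5) + C4*cos(sqrt(10)*z/5) - 35*z^2/6 + 15*z/2 - 15/8


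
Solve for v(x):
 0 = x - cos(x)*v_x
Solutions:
 v(x) = C1 + Integral(x/cos(x), x)


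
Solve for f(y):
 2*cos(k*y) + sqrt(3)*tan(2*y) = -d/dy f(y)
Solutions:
 f(y) = C1 - 2*Piecewise((sin(k*y)/k, Ne(k, 0)), (y, True)) + sqrt(3)*log(cos(2*y))/2


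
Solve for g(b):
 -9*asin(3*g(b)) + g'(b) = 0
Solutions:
 Integral(1/asin(3*_y), (_y, g(b))) = C1 + 9*b


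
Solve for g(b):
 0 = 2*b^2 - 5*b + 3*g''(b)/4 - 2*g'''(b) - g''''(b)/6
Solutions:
 g(b) = C1 + C2*b + C3*exp(3*b*(-2 + 3*sqrt(2)/2)) + C4*exp(-3*b*(2 + 3*sqrt(2)/2)) - 2*b^4/9 - 34*b^3/27 - 32*b^2/3


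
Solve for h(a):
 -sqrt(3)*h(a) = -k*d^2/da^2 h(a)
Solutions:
 h(a) = C1*exp(-3^(1/4)*a*sqrt(1/k)) + C2*exp(3^(1/4)*a*sqrt(1/k))


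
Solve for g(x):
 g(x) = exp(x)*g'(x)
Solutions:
 g(x) = C1*exp(-exp(-x))


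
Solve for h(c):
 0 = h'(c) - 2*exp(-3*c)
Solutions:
 h(c) = C1 - 2*exp(-3*c)/3


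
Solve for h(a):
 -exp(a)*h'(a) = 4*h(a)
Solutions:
 h(a) = C1*exp(4*exp(-a))


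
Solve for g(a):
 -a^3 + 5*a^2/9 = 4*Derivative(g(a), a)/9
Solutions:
 g(a) = C1 - 9*a^4/16 + 5*a^3/12


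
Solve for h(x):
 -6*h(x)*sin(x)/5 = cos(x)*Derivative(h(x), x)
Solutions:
 h(x) = C1*cos(x)^(6/5)


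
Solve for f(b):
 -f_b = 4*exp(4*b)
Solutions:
 f(b) = C1 - exp(4*b)


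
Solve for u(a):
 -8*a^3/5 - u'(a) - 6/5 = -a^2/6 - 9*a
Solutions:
 u(a) = C1 - 2*a^4/5 + a^3/18 + 9*a^2/2 - 6*a/5


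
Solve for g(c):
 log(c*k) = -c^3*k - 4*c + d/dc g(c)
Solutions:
 g(c) = C1 + c^4*k/4 + 2*c^2 + c*log(c*k) - c


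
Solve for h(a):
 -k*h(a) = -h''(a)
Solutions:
 h(a) = C1*exp(-a*sqrt(k)) + C2*exp(a*sqrt(k))


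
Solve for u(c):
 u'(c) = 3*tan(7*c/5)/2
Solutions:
 u(c) = C1 - 15*log(cos(7*c/5))/14


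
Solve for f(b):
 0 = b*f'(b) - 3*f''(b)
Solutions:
 f(b) = C1 + C2*erfi(sqrt(6)*b/6)


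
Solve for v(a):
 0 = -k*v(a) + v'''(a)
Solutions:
 v(a) = C1*exp(a*k^(1/3)) + C2*exp(a*k^(1/3)*(-1 + sqrt(3)*I)/2) + C3*exp(-a*k^(1/3)*(1 + sqrt(3)*I)/2)


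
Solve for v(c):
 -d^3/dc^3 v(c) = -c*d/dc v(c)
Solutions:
 v(c) = C1 + Integral(C2*airyai(c) + C3*airybi(c), c)


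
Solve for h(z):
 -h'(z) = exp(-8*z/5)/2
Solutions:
 h(z) = C1 + 5*exp(-8*z/5)/16


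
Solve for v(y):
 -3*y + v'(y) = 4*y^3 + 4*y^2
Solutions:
 v(y) = C1 + y^4 + 4*y^3/3 + 3*y^2/2


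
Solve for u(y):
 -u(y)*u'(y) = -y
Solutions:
 u(y) = -sqrt(C1 + y^2)
 u(y) = sqrt(C1 + y^2)


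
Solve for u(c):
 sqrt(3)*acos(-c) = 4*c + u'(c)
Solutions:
 u(c) = C1 - 2*c^2 + sqrt(3)*(c*acos(-c) + sqrt(1 - c^2))


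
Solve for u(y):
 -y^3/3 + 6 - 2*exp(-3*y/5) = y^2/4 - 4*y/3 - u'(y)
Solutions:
 u(y) = C1 + y^4/12 + y^3/12 - 2*y^2/3 - 6*y - 10*exp(-3*y/5)/3


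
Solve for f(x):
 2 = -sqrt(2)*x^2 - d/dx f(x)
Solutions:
 f(x) = C1 - sqrt(2)*x^3/3 - 2*x


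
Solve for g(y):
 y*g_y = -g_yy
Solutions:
 g(y) = C1 + C2*erf(sqrt(2)*y/2)


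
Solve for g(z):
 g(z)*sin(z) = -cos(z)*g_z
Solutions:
 g(z) = C1*cos(z)


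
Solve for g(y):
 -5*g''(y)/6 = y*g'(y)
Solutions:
 g(y) = C1 + C2*erf(sqrt(15)*y/5)


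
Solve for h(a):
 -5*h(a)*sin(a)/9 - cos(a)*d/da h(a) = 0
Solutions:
 h(a) = C1*cos(a)^(5/9)


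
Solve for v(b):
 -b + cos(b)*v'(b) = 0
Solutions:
 v(b) = C1 + Integral(b/cos(b), b)


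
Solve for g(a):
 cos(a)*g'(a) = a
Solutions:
 g(a) = C1 + Integral(a/cos(a), a)


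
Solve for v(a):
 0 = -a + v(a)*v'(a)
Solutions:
 v(a) = -sqrt(C1 + a^2)
 v(a) = sqrt(C1 + a^2)


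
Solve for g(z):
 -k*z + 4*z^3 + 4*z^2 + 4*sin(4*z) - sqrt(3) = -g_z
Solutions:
 g(z) = C1 + k*z^2/2 - z^4 - 4*z^3/3 + sqrt(3)*z + cos(4*z)


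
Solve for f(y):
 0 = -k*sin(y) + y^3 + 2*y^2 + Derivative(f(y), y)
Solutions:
 f(y) = C1 - k*cos(y) - y^4/4 - 2*y^3/3


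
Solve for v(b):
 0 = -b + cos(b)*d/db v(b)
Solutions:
 v(b) = C1 + Integral(b/cos(b), b)


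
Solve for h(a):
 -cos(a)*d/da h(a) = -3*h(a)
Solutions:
 h(a) = C1*(sin(a) + 1)^(3/2)/(sin(a) - 1)^(3/2)


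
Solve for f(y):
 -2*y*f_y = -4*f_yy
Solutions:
 f(y) = C1 + C2*erfi(y/2)


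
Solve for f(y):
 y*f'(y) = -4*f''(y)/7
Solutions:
 f(y) = C1 + C2*erf(sqrt(14)*y/4)


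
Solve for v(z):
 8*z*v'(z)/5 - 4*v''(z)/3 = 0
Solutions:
 v(z) = C1 + C2*erfi(sqrt(15)*z/5)


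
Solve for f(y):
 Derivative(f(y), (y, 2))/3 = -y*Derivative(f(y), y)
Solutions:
 f(y) = C1 + C2*erf(sqrt(6)*y/2)


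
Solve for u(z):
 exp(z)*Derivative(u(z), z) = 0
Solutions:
 u(z) = C1


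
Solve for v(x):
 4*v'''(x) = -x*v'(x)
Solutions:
 v(x) = C1 + Integral(C2*airyai(-2^(1/3)*x/2) + C3*airybi(-2^(1/3)*x/2), x)


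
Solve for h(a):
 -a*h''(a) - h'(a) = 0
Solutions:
 h(a) = C1 + C2*log(a)


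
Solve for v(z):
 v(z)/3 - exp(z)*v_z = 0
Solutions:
 v(z) = C1*exp(-exp(-z)/3)


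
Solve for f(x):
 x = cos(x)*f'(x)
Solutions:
 f(x) = C1 + Integral(x/cos(x), x)


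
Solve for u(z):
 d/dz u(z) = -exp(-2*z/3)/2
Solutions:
 u(z) = C1 + 3*exp(-2*z/3)/4


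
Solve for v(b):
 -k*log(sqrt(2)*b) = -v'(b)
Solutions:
 v(b) = C1 + b*k*log(b) - b*k + b*k*log(2)/2


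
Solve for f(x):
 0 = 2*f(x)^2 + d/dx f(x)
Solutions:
 f(x) = 1/(C1 + 2*x)


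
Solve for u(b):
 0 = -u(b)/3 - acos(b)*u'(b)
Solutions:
 u(b) = C1*exp(-Integral(1/acos(b), b)/3)


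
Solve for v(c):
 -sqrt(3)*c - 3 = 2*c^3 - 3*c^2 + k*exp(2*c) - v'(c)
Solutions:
 v(c) = C1 + c^4/2 - c^3 + sqrt(3)*c^2/2 + 3*c + k*exp(2*c)/2


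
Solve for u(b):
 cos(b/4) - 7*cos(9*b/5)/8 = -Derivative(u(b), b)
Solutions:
 u(b) = C1 - 4*sin(b/4) + 35*sin(9*b/5)/72


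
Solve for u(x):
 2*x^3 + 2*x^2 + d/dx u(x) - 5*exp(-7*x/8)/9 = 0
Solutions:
 u(x) = C1 - x^4/2 - 2*x^3/3 - 40*exp(-7*x/8)/63


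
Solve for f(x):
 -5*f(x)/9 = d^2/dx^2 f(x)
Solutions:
 f(x) = C1*sin(sqrt(5)*x/3) + C2*cos(sqrt(5)*x/3)


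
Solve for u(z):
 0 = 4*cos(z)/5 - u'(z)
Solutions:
 u(z) = C1 + 4*sin(z)/5


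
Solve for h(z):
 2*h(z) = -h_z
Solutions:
 h(z) = C1*exp(-2*z)


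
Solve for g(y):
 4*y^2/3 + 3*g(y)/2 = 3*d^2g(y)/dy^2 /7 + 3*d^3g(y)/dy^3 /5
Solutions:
 g(y) = C1*exp(-y*(10*10^(2/3)/(21*sqrt(190281) + 9161)^(1/3) + 20 + 10^(1/3)*(21*sqrt(190281) + 9161)^(1/3))/84)*sin(10^(1/3)*sqrt(3)*y*(-(21*sqrt(190281) + 9161)^(1/3) + 10*10^(1/3)/(21*sqrt(190281) + 9161)^(1/3))/84) + C2*exp(-y*(10*10^(2/3)/(21*sqrt(190281) + 9161)^(1/3) + 20 + 10^(1/3)*(21*sqrt(190281) + 9161)^(1/3))/84)*cos(10^(1/3)*sqrt(3)*y*(-(21*sqrt(190281) + 9161)^(1/3) + 10*10^(1/3)/(21*sqrt(190281) + 9161)^(1/3))/84) + C3*exp(y*(-10 + 10*10^(2/3)/(21*sqrt(190281) + 9161)^(1/3) + 10^(1/3)*(21*sqrt(190281) + 9161)^(1/3))/42) - 8*y^2/9 - 32/63


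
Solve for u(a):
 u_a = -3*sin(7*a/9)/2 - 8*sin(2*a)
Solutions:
 u(a) = C1 + 27*cos(7*a/9)/14 + 4*cos(2*a)


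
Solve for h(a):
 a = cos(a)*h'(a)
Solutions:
 h(a) = C1 + Integral(a/cos(a), a)


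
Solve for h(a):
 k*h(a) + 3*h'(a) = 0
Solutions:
 h(a) = C1*exp(-a*k/3)


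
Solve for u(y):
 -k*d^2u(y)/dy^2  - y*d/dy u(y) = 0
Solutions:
 u(y) = C1 + C2*sqrt(k)*erf(sqrt(2)*y*sqrt(1/k)/2)


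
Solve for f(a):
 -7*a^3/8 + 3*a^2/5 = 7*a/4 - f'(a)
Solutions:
 f(a) = C1 + 7*a^4/32 - a^3/5 + 7*a^2/8


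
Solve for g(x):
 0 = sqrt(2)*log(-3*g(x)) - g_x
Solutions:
 -sqrt(2)*Integral(1/(log(-_y) + log(3)), (_y, g(x)))/2 = C1 - x


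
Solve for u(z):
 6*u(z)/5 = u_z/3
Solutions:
 u(z) = C1*exp(18*z/5)


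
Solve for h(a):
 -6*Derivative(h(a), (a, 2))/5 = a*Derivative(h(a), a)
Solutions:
 h(a) = C1 + C2*erf(sqrt(15)*a/6)


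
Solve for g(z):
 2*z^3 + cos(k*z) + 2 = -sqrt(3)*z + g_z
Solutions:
 g(z) = C1 + z^4/2 + sqrt(3)*z^2/2 + 2*z + sin(k*z)/k


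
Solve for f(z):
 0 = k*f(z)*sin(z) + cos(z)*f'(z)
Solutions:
 f(z) = C1*exp(k*log(cos(z)))


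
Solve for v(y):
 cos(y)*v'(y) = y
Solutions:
 v(y) = C1 + Integral(y/cos(y), y)


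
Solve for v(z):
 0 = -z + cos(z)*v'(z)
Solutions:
 v(z) = C1 + Integral(z/cos(z), z)


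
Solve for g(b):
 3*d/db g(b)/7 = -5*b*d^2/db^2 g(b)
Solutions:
 g(b) = C1 + C2*b^(32/35)


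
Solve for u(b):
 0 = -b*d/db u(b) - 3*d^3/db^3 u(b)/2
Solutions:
 u(b) = C1 + Integral(C2*airyai(-2^(1/3)*3^(2/3)*b/3) + C3*airybi(-2^(1/3)*3^(2/3)*b/3), b)


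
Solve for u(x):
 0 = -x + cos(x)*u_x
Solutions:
 u(x) = C1 + Integral(x/cos(x), x)


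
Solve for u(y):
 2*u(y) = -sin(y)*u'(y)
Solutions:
 u(y) = C1*(cos(y) + 1)/(cos(y) - 1)


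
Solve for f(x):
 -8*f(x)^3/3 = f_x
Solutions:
 f(x) = -sqrt(6)*sqrt(-1/(C1 - 8*x))/2
 f(x) = sqrt(6)*sqrt(-1/(C1 - 8*x))/2


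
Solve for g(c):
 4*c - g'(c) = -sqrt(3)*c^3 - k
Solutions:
 g(c) = C1 + sqrt(3)*c^4/4 + 2*c^2 + c*k


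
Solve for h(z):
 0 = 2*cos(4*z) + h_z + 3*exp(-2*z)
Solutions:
 h(z) = C1 - sin(4*z)/2 + 3*exp(-2*z)/2


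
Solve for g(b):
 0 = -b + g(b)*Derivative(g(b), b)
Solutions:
 g(b) = -sqrt(C1 + b^2)
 g(b) = sqrt(C1 + b^2)


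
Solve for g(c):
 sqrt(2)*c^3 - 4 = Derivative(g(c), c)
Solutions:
 g(c) = C1 + sqrt(2)*c^4/4 - 4*c


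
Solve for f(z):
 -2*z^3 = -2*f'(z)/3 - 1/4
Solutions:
 f(z) = C1 + 3*z^4/4 - 3*z/8


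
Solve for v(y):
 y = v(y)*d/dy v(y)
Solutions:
 v(y) = -sqrt(C1 + y^2)
 v(y) = sqrt(C1 + y^2)


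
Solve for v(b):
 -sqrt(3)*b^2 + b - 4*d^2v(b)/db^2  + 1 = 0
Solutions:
 v(b) = C1 + C2*b - sqrt(3)*b^4/48 + b^3/24 + b^2/8


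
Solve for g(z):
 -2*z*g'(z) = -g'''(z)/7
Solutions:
 g(z) = C1 + Integral(C2*airyai(14^(1/3)*z) + C3*airybi(14^(1/3)*z), z)


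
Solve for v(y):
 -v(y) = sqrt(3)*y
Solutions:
 v(y) = -sqrt(3)*y


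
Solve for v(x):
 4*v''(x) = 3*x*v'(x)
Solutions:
 v(x) = C1 + C2*erfi(sqrt(6)*x/4)


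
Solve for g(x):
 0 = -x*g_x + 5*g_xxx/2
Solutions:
 g(x) = C1 + Integral(C2*airyai(2^(1/3)*5^(2/3)*x/5) + C3*airybi(2^(1/3)*5^(2/3)*x/5), x)


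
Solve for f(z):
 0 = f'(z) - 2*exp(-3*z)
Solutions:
 f(z) = C1 - 2*exp(-3*z)/3


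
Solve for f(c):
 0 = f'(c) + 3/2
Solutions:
 f(c) = C1 - 3*c/2


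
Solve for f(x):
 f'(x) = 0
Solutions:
 f(x) = C1


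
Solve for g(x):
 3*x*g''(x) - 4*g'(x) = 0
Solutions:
 g(x) = C1 + C2*x^(7/3)


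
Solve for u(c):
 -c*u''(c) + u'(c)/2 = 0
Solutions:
 u(c) = C1 + C2*c^(3/2)


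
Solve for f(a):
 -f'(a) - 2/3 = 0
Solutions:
 f(a) = C1 - 2*a/3


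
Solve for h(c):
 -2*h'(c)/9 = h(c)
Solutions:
 h(c) = C1*exp(-9*c/2)


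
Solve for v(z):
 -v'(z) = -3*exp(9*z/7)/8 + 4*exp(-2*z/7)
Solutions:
 v(z) = C1 + 7*exp(9*z/7)/24 + 14*exp(-2*z/7)


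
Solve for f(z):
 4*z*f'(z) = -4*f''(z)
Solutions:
 f(z) = C1 + C2*erf(sqrt(2)*z/2)


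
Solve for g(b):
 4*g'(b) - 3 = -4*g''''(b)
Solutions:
 g(b) = C1 + C4*exp(-b) + 3*b/4 + (C2*sin(sqrt(3)*b/2) + C3*cos(sqrt(3)*b/2))*exp(b/2)


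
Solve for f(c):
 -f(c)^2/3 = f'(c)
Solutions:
 f(c) = 3/(C1 + c)


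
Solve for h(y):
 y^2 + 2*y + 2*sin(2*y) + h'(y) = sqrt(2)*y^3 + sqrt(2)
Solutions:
 h(y) = C1 + sqrt(2)*y^4/4 - y^3/3 - y^2 + sqrt(2)*y + cos(2*y)


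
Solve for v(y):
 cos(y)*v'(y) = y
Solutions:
 v(y) = C1 + Integral(y/cos(y), y)


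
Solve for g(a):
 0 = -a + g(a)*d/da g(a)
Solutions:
 g(a) = -sqrt(C1 + a^2)
 g(a) = sqrt(C1 + a^2)


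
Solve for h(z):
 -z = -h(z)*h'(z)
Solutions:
 h(z) = -sqrt(C1 + z^2)
 h(z) = sqrt(C1 + z^2)


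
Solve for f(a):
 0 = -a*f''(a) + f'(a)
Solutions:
 f(a) = C1 + C2*a^2


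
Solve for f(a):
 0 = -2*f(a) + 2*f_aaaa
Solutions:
 f(a) = C1*exp(-a) + C2*exp(a) + C3*sin(a) + C4*cos(a)


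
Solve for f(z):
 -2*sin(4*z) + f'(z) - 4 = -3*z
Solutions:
 f(z) = C1 - 3*z^2/2 + 4*z - cos(4*z)/2


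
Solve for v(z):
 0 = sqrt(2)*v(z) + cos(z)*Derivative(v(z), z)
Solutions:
 v(z) = C1*(sin(z) - 1)^(sqrt(2)/2)/(sin(z) + 1)^(sqrt(2)/2)


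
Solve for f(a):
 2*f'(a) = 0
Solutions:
 f(a) = C1


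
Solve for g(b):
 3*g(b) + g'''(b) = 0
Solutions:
 g(b) = C3*exp(-3^(1/3)*b) + (C1*sin(3^(5/6)*b/2) + C2*cos(3^(5/6)*b/2))*exp(3^(1/3)*b/2)


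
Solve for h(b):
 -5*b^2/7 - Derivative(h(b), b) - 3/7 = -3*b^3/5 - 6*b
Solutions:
 h(b) = C1 + 3*b^4/20 - 5*b^3/21 + 3*b^2 - 3*b/7


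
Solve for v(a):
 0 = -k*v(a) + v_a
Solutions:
 v(a) = C1*exp(a*k)


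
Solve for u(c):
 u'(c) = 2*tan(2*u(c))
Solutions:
 u(c) = -asin(C1*exp(4*c))/2 + pi/2
 u(c) = asin(C1*exp(4*c))/2


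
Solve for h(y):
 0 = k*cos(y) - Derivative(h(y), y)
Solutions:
 h(y) = C1 + k*sin(y)


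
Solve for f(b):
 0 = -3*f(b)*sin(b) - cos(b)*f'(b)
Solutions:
 f(b) = C1*cos(b)^3


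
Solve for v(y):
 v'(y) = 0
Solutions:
 v(y) = C1


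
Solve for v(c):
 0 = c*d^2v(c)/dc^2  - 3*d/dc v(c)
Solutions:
 v(c) = C1 + C2*c^4


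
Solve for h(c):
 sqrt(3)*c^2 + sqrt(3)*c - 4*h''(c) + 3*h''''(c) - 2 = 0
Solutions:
 h(c) = C1 + C2*c + C3*exp(-2*sqrt(3)*c/3) + C4*exp(2*sqrt(3)*c/3) + sqrt(3)*c^4/48 + sqrt(3)*c^3/24 + c^2*(-4 + 3*sqrt(3))/16


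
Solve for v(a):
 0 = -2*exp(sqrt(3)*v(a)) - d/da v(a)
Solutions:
 v(a) = sqrt(3)*(2*log(1/(C1 + 2*a)) - log(3))/6


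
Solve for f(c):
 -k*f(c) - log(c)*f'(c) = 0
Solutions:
 f(c) = C1*exp(-k*li(c))


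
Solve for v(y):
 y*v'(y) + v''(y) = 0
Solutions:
 v(y) = C1 + C2*erf(sqrt(2)*y/2)


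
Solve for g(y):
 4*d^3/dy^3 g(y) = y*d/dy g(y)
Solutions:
 g(y) = C1 + Integral(C2*airyai(2^(1/3)*y/2) + C3*airybi(2^(1/3)*y/2), y)


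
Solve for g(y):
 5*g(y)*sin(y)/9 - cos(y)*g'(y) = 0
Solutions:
 g(y) = C1/cos(y)^(5/9)


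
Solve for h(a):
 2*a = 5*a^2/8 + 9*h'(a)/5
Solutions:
 h(a) = C1 - 25*a^3/216 + 5*a^2/9


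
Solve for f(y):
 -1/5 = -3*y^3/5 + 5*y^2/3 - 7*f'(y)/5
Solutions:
 f(y) = C1 - 3*y^4/28 + 25*y^3/63 + y/7


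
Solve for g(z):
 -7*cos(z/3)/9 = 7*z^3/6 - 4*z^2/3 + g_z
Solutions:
 g(z) = C1 - 7*z^4/24 + 4*z^3/9 - 7*sin(z/3)/3


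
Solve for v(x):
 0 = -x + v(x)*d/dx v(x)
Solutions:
 v(x) = -sqrt(C1 + x^2)
 v(x) = sqrt(C1 + x^2)


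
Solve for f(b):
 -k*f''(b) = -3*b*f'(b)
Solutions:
 f(b) = C1 + C2*erf(sqrt(6)*b*sqrt(-1/k)/2)/sqrt(-1/k)


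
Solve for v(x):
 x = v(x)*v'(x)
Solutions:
 v(x) = -sqrt(C1 + x^2)
 v(x) = sqrt(C1 + x^2)


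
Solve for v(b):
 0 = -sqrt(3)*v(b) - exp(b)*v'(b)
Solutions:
 v(b) = C1*exp(sqrt(3)*exp(-b))


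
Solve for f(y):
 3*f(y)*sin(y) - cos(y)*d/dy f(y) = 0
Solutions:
 f(y) = C1/cos(y)^3


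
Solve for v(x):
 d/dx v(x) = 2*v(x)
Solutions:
 v(x) = C1*exp(2*x)


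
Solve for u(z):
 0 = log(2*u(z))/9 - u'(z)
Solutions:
 -9*Integral(1/(log(_y) + log(2)), (_y, u(z))) = C1 - z


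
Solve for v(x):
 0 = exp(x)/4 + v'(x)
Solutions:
 v(x) = C1 - exp(x)/4


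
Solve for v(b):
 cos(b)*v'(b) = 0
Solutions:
 v(b) = C1


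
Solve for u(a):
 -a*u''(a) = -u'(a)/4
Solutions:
 u(a) = C1 + C2*a^(5/4)


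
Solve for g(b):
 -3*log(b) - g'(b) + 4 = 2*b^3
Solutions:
 g(b) = C1 - b^4/2 - 3*b*log(b) + 7*b


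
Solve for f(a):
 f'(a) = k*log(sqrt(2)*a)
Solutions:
 f(a) = C1 + a*k*log(a) - a*k + a*k*log(2)/2


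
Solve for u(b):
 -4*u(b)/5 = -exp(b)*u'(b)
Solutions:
 u(b) = C1*exp(-4*exp(-b)/5)


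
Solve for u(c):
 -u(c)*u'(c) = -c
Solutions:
 u(c) = -sqrt(C1 + c^2)
 u(c) = sqrt(C1 + c^2)


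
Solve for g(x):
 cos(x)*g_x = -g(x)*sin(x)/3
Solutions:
 g(x) = C1*cos(x)^(1/3)


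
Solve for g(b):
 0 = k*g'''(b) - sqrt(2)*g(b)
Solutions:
 g(b) = C1*exp(2^(1/6)*b*(1/k)^(1/3)) + C2*exp(2^(1/6)*b*(-1 + sqrt(3)*I)*(1/k)^(1/3)/2) + C3*exp(-2^(1/6)*b*(1 + sqrt(3)*I)*(1/k)^(1/3)/2)


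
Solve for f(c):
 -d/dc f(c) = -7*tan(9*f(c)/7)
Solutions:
 f(c) = -7*asin(C1*exp(9*c))/9 + 7*pi/9
 f(c) = 7*asin(C1*exp(9*c))/9


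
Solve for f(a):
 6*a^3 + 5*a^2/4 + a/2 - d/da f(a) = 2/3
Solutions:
 f(a) = C1 + 3*a^4/2 + 5*a^3/12 + a^2/4 - 2*a/3


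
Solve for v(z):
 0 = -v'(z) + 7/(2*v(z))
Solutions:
 v(z) = -sqrt(C1 + 7*z)
 v(z) = sqrt(C1 + 7*z)


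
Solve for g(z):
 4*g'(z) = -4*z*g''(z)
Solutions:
 g(z) = C1 + C2*log(z)


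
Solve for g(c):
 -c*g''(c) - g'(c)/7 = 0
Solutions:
 g(c) = C1 + C2*c^(6/7)


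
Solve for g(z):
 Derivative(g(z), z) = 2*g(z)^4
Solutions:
 g(z) = (-1/(C1 + 6*z))^(1/3)
 g(z) = (-1/(C1 + 2*z))^(1/3)*(-3^(2/3) - 3*3^(1/6)*I)/6
 g(z) = (-1/(C1 + 2*z))^(1/3)*(-3^(2/3) + 3*3^(1/6)*I)/6


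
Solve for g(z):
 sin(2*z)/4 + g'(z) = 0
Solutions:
 g(z) = C1 + cos(2*z)/8


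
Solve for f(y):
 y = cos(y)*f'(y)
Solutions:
 f(y) = C1 + Integral(y/cos(y), y)


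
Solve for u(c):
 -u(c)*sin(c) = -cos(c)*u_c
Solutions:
 u(c) = C1/cos(c)


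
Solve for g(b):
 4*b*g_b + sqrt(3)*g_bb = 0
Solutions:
 g(b) = C1 + C2*erf(sqrt(2)*3^(3/4)*b/3)


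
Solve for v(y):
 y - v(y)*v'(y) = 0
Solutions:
 v(y) = -sqrt(C1 + y^2)
 v(y) = sqrt(C1 + y^2)


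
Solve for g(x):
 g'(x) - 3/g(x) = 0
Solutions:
 g(x) = -sqrt(C1 + 6*x)
 g(x) = sqrt(C1 + 6*x)


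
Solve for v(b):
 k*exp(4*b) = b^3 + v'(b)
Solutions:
 v(b) = C1 - b^4/4 + k*exp(4*b)/4


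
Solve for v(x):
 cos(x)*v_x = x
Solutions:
 v(x) = C1 + Integral(x/cos(x), x)


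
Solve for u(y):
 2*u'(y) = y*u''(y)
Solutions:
 u(y) = C1 + C2*y^3


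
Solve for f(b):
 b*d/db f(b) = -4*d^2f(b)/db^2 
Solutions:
 f(b) = C1 + C2*erf(sqrt(2)*b/4)


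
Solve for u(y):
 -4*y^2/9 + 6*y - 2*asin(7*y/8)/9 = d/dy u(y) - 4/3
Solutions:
 u(y) = C1 - 4*y^3/27 + 3*y^2 - 2*y*asin(7*y/8)/9 + 4*y/3 - 2*sqrt(64 - 49*y^2)/63


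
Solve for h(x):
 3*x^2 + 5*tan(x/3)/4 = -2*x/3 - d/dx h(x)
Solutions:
 h(x) = C1 - x^3 - x^2/3 + 15*log(cos(x/3))/4


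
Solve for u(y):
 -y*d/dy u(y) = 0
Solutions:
 u(y) = C1


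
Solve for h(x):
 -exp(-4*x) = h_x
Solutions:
 h(x) = C1 + exp(-4*x)/4


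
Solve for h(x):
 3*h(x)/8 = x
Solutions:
 h(x) = 8*x/3


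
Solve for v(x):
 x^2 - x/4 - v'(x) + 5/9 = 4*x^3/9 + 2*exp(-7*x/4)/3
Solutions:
 v(x) = C1 - x^4/9 + x^3/3 - x^2/8 + 5*x/9 + 8*exp(-7*x/4)/21


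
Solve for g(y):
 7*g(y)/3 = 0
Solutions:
 g(y) = 0


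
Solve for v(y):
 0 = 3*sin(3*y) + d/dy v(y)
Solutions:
 v(y) = C1 + cos(3*y)


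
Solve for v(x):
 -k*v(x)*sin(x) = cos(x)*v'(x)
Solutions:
 v(x) = C1*exp(k*log(cos(x)))


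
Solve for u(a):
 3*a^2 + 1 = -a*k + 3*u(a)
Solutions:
 u(a) = a^2 + a*k/3 + 1/3


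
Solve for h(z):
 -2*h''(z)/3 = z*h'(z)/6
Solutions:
 h(z) = C1 + C2*erf(sqrt(2)*z/4)


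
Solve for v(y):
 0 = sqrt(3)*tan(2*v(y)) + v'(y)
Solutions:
 v(y) = -asin(C1*exp(-2*sqrt(3)*y))/2 + pi/2
 v(y) = asin(C1*exp(-2*sqrt(3)*y))/2


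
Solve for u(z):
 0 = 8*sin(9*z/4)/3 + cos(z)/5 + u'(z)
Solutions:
 u(z) = C1 - sin(z)/5 + 32*cos(9*z/4)/27


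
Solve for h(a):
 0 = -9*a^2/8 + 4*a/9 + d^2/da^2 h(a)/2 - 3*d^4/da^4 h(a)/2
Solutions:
 h(a) = C1 + C2*a + C3*exp(-sqrt(3)*a/3) + C4*exp(sqrt(3)*a/3) + 3*a^4/16 - 4*a^3/27 + 27*a^2/4


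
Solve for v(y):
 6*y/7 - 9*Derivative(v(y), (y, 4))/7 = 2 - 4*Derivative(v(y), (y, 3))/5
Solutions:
 v(y) = C1 + C2*y + C3*y^2 + C4*exp(28*y/45) - 5*y^4/112 + 305*y^3/2352


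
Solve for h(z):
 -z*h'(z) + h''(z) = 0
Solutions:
 h(z) = C1 + C2*erfi(sqrt(2)*z/2)


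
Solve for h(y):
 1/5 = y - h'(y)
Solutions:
 h(y) = C1 + y^2/2 - y/5


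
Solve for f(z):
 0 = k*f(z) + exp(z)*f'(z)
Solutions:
 f(z) = C1*exp(k*exp(-z))


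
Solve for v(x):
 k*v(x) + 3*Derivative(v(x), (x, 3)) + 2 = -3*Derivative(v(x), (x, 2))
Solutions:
 v(x) = C1*exp(-x*((9*k/2 + sqrt((9*k + 2)^2 - 4)/2 + 1)^(1/3) + 1 + (9*k/2 + sqrt((9*k + 2)^2 - 4)/2 + 1)^(-1/3))/3) + C2*exp(x*((9*k/2 + sqrt((9*k + 2)^2 - 4)/2 + 1)^(1/3) - sqrt(3)*I*(9*k/2 + sqrt((9*k + 2)^2 - 4)/2 + 1)^(1/3) - 2 - 4/((-1 + sqrt(3)*I)*(9*k/2 + sqrt((9*k + 2)^2 - 4)/2 + 1)^(1/3)))/6) + C3*exp(x*((9*k/2 + sqrt((9*k + 2)^2 - 4)/2 + 1)^(1/3) + sqrt(3)*I*(9*k/2 + sqrt((9*k + 2)^2 - 4)/2 + 1)^(1/3) - 2 + 4/((1 + sqrt(3)*I)*(9*k/2 + sqrt((9*k + 2)^2 - 4)/2 + 1)^(1/3)))/6) - 2/k


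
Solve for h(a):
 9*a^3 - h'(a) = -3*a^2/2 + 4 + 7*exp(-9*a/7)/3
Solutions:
 h(a) = C1 + 9*a^4/4 + a^3/2 - 4*a + 49*exp(-9*a/7)/27


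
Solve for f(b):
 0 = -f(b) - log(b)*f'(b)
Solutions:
 f(b) = C1*exp(-li(b))


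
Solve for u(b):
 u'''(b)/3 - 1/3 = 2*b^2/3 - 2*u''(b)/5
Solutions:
 u(b) = C1 + C2*b + C3*exp(-6*b/5) + 5*b^4/36 - 25*b^3/54 + 85*b^2/54


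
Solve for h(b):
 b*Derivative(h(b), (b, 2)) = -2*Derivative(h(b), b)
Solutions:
 h(b) = C1 + C2/b


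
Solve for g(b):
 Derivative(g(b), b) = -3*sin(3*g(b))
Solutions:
 g(b) = -acos((-C1 - exp(18*b))/(C1 - exp(18*b)))/3 + 2*pi/3
 g(b) = acos((-C1 - exp(18*b))/(C1 - exp(18*b)))/3


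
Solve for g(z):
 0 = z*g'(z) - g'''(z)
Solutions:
 g(z) = C1 + Integral(C2*airyai(z) + C3*airybi(z), z)


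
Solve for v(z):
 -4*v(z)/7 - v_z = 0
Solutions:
 v(z) = C1*exp(-4*z/7)


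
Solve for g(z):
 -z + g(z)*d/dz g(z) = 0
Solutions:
 g(z) = -sqrt(C1 + z^2)
 g(z) = sqrt(C1 + z^2)


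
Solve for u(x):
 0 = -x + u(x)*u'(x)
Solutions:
 u(x) = -sqrt(C1 + x^2)
 u(x) = sqrt(C1 + x^2)


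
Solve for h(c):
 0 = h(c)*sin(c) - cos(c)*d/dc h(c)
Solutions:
 h(c) = C1/cos(c)


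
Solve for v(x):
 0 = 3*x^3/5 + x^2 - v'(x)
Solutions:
 v(x) = C1 + 3*x^4/20 + x^3/3


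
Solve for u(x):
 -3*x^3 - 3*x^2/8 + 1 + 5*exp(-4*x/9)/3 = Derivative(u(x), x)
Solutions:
 u(x) = C1 - 3*x^4/4 - x^3/8 + x - 15*exp(-4*x/9)/4


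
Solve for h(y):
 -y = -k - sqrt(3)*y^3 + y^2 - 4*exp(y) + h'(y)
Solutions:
 h(y) = C1 + k*y + sqrt(3)*y^4/4 - y^3/3 - y^2/2 + 4*exp(y)


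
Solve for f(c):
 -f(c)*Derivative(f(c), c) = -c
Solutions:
 f(c) = -sqrt(C1 + c^2)
 f(c) = sqrt(C1 + c^2)


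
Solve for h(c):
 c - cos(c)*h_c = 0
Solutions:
 h(c) = C1 + Integral(c/cos(c), c)


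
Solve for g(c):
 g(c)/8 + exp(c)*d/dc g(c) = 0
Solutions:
 g(c) = C1*exp(exp(-c)/8)


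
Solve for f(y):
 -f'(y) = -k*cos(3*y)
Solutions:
 f(y) = C1 + k*sin(3*y)/3


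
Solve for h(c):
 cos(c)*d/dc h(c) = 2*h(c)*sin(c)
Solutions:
 h(c) = C1/cos(c)^2


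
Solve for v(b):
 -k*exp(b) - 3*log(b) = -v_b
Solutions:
 v(b) = C1 + 3*b*log(b) - 3*b + k*exp(b)


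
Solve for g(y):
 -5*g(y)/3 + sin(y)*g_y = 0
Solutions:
 g(y) = C1*(cos(y) - 1)^(5/6)/(cos(y) + 1)^(5/6)


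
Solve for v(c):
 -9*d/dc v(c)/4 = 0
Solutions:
 v(c) = C1


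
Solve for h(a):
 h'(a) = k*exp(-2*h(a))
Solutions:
 h(a) = log(-sqrt(C1 + 2*a*k))
 h(a) = log(C1 + 2*a*k)/2


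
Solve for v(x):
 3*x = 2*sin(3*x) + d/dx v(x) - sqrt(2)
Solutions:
 v(x) = C1 + 3*x^2/2 + sqrt(2)*x + 2*cos(3*x)/3


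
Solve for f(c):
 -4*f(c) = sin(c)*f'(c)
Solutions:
 f(c) = C1*(cos(c)^2 + 2*cos(c) + 1)/(cos(c)^2 - 2*cos(c) + 1)


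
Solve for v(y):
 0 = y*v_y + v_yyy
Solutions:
 v(y) = C1 + Integral(C2*airyai(-y) + C3*airybi(-y), y)


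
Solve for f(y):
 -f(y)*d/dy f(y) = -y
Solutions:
 f(y) = -sqrt(C1 + y^2)
 f(y) = sqrt(C1 + y^2)


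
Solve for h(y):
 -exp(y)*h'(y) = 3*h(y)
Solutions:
 h(y) = C1*exp(3*exp(-y))


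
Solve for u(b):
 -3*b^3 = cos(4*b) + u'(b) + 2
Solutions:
 u(b) = C1 - 3*b^4/4 - 2*b - sin(4*b)/4


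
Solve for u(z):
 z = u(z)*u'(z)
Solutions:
 u(z) = -sqrt(C1 + z^2)
 u(z) = sqrt(C1 + z^2)


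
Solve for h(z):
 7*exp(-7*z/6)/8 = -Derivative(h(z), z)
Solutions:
 h(z) = C1 + 3*exp(-7*z/6)/4


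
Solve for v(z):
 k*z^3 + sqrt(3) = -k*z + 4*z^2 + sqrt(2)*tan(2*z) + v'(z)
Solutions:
 v(z) = C1 + k*z^4/4 + k*z^2/2 - 4*z^3/3 + sqrt(3)*z + sqrt(2)*log(cos(2*z))/2


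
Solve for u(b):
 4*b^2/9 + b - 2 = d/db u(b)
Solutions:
 u(b) = C1 + 4*b^3/27 + b^2/2 - 2*b


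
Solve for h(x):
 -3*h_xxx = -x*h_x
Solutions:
 h(x) = C1 + Integral(C2*airyai(3^(2/3)*x/3) + C3*airybi(3^(2/3)*x/3), x)


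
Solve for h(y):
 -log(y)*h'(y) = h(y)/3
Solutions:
 h(y) = C1*exp(-li(y)/3)


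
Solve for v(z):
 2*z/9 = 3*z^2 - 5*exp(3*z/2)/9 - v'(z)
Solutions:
 v(z) = C1 + z^3 - z^2/9 - 10*exp(3*z/2)/27


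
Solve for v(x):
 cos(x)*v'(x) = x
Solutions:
 v(x) = C1 + Integral(x/cos(x), x)


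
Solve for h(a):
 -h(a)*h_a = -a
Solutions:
 h(a) = -sqrt(C1 + a^2)
 h(a) = sqrt(C1 + a^2)


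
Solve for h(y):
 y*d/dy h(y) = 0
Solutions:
 h(y) = C1


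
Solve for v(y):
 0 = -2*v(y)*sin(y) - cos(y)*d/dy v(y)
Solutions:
 v(y) = C1*cos(y)^2


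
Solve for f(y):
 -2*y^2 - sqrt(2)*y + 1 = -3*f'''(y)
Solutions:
 f(y) = C1 + C2*y + C3*y^2 + y^5/90 + sqrt(2)*y^4/72 - y^3/18


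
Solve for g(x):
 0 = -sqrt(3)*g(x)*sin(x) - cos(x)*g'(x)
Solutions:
 g(x) = C1*cos(x)^(sqrt(3))


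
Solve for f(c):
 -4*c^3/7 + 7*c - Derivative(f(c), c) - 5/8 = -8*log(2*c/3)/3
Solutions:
 f(c) = C1 - c^4/7 + 7*c^2/2 + 8*c*log(c)/3 - 79*c/24 - 8*c*log(3)/3 + 8*c*log(2)/3


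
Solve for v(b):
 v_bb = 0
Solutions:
 v(b) = C1 + C2*b


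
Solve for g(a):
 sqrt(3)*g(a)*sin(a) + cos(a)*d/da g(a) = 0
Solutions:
 g(a) = C1*cos(a)^(sqrt(3))


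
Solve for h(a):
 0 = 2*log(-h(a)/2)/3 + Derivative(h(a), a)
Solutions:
 3*Integral(1/(log(-_y) - log(2)), (_y, h(a)))/2 = C1 - a


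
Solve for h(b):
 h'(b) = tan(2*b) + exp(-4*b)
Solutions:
 h(b) = C1 + log(tan(2*b)^2 + 1)/4 - exp(-4*b)/4


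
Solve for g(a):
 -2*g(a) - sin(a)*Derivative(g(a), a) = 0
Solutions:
 g(a) = C1*(cos(a) + 1)/(cos(a) - 1)


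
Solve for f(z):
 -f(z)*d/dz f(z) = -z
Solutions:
 f(z) = -sqrt(C1 + z^2)
 f(z) = sqrt(C1 + z^2)


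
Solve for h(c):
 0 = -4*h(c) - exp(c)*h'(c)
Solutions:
 h(c) = C1*exp(4*exp(-c))


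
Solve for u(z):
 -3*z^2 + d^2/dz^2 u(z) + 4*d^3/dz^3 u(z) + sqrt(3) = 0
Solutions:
 u(z) = C1 + C2*z + C3*exp(-z/4) + z^4/4 - 4*z^3 + z^2*(48 - sqrt(3)/2)


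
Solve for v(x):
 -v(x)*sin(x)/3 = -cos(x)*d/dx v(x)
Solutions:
 v(x) = C1/cos(x)^(1/3)


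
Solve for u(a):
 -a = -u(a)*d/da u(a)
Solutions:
 u(a) = -sqrt(C1 + a^2)
 u(a) = sqrt(C1 + a^2)


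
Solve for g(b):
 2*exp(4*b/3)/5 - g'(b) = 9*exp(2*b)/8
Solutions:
 g(b) = C1 + 3*exp(4*b/3)/10 - 9*exp(2*b)/16


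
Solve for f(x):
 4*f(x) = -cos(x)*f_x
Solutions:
 f(x) = C1*(sin(x)^2 - 2*sin(x) + 1)/(sin(x)^2 + 2*sin(x) + 1)


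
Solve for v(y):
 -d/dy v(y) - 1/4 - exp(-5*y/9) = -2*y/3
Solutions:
 v(y) = C1 + y^2/3 - y/4 + 9*exp(-5*y/9)/5


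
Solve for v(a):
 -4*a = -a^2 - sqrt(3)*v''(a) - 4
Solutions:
 v(a) = C1 + C2*a - sqrt(3)*a^4/36 + 2*sqrt(3)*a^3/9 - 2*sqrt(3)*a^2/3


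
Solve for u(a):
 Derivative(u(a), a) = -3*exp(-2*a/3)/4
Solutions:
 u(a) = C1 + 9*exp(-2*a/3)/8


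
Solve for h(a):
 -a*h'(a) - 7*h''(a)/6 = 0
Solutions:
 h(a) = C1 + C2*erf(sqrt(21)*a/7)


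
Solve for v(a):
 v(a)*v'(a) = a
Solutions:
 v(a) = -sqrt(C1 + a^2)
 v(a) = sqrt(C1 + a^2)


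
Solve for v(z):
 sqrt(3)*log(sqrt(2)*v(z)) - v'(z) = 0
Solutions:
 -2*sqrt(3)*Integral(1/(2*log(_y) + log(2)), (_y, v(z)))/3 = C1 - z


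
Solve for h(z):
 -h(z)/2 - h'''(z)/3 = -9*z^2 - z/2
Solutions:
 h(z) = C3*exp(-2^(2/3)*3^(1/3)*z/2) + 18*z^2 + z + (C1*sin(2^(2/3)*3^(5/6)*z/4) + C2*cos(2^(2/3)*3^(5/6)*z/4))*exp(2^(2/3)*3^(1/3)*z/4)


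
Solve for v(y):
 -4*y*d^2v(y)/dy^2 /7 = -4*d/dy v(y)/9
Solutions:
 v(y) = C1 + C2*y^(16/9)


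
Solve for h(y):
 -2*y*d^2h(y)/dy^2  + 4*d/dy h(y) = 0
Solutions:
 h(y) = C1 + C2*y^3


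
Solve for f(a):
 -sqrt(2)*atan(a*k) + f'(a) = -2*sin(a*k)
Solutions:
 f(a) = C1 - 2*Piecewise((-cos(a*k)/k, Ne(k, 0)), (0, True)) + sqrt(2)*Piecewise((a*atan(a*k) - log(a^2*k^2 + 1)/(2*k), Ne(k, 0)), (0, True))


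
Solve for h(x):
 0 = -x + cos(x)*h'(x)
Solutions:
 h(x) = C1 + Integral(x/cos(x), x)


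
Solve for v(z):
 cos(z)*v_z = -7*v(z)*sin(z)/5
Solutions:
 v(z) = C1*cos(z)^(7/5)


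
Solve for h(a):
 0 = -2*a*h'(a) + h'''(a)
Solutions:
 h(a) = C1 + Integral(C2*airyai(2^(1/3)*a) + C3*airybi(2^(1/3)*a), a)


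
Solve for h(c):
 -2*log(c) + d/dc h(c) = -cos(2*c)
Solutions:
 h(c) = C1 + 2*c*log(c) - 2*c - sin(2*c)/2


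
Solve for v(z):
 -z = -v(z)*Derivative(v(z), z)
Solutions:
 v(z) = -sqrt(C1 + z^2)
 v(z) = sqrt(C1 + z^2)


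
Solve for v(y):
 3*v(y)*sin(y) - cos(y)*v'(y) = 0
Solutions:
 v(y) = C1/cos(y)^3


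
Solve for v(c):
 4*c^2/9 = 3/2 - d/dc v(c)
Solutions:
 v(c) = C1 - 4*c^3/27 + 3*c/2


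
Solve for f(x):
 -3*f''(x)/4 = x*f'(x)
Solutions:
 f(x) = C1 + C2*erf(sqrt(6)*x/3)


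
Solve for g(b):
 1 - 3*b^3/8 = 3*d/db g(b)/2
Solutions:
 g(b) = C1 - b^4/16 + 2*b/3


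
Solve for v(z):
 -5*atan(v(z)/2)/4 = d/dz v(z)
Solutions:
 Integral(1/atan(_y/2), (_y, v(z))) = C1 - 5*z/4


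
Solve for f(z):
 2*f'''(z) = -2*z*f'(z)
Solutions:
 f(z) = C1 + Integral(C2*airyai(-z) + C3*airybi(-z), z)


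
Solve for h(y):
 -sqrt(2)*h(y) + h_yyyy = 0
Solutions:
 h(y) = C1*exp(-2^(1/8)*y) + C2*exp(2^(1/8)*y) + C3*sin(2^(1/8)*y) + C4*cos(2^(1/8)*y)


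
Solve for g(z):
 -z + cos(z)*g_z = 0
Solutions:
 g(z) = C1 + Integral(z/cos(z), z)


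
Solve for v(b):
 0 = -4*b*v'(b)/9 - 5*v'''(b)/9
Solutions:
 v(b) = C1 + Integral(C2*airyai(-10^(2/3)*b/5) + C3*airybi(-10^(2/3)*b/5), b)


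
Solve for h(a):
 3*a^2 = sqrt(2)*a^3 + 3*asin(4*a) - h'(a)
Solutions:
 h(a) = C1 + sqrt(2)*a^4/4 - a^3 + 3*a*asin(4*a) + 3*sqrt(1 - 16*a^2)/4


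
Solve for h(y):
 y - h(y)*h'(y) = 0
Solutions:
 h(y) = -sqrt(C1 + y^2)
 h(y) = sqrt(C1 + y^2)


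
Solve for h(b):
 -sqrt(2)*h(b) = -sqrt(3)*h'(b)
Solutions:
 h(b) = C1*exp(sqrt(6)*b/3)


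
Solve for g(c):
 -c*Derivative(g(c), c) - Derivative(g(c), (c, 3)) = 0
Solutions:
 g(c) = C1 + Integral(C2*airyai(-c) + C3*airybi(-c), c)


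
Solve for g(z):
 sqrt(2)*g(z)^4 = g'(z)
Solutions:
 g(z) = (-1/(C1 + 3*sqrt(2)*z))^(1/3)
 g(z) = (-1/(C1 + sqrt(2)*z))^(1/3)*(-3^(2/3) - 3*3^(1/6)*I)/6
 g(z) = (-1/(C1 + sqrt(2)*z))^(1/3)*(-3^(2/3) + 3*3^(1/6)*I)/6


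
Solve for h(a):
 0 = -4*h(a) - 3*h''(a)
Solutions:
 h(a) = C1*sin(2*sqrt(3)*a/3) + C2*cos(2*sqrt(3)*a/3)


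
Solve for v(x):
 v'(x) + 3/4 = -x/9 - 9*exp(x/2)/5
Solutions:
 v(x) = C1 - x^2/18 - 3*x/4 - 18*exp(x/2)/5


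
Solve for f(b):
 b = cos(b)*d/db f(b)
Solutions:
 f(b) = C1 + Integral(b/cos(b), b)


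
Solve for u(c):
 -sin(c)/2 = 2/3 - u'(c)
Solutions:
 u(c) = C1 + 2*c/3 - cos(c)/2


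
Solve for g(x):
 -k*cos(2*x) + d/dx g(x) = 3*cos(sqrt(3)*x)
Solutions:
 g(x) = C1 + k*sin(2*x)/2 + sqrt(3)*sin(sqrt(3)*x)


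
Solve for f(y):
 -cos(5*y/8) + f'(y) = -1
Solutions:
 f(y) = C1 - y + 8*sin(5*y/8)/5


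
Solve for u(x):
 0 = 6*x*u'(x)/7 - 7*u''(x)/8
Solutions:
 u(x) = C1 + C2*erfi(2*sqrt(6)*x/7)


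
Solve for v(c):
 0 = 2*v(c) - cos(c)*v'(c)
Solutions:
 v(c) = C1*(sin(c) + 1)/(sin(c) - 1)


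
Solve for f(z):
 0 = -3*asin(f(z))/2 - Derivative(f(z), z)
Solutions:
 Integral(1/asin(_y), (_y, f(z))) = C1 - 3*z/2


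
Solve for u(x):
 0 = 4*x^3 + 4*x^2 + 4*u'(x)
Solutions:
 u(x) = C1 - x^4/4 - x^3/3


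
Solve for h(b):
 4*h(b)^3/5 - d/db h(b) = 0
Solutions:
 h(b) = -sqrt(10)*sqrt(-1/(C1 + 4*b))/2
 h(b) = sqrt(10)*sqrt(-1/(C1 + 4*b))/2


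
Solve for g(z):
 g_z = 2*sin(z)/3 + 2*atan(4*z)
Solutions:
 g(z) = C1 + 2*z*atan(4*z) - log(16*z^2 + 1)/4 - 2*cos(z)/3


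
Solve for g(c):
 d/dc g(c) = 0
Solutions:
 g(c) = C1


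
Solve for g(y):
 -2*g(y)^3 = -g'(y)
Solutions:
 g(y) = -sqrt(2)*sqrt(-1/(C1 + 2*y))/2
 g(y) = sqrt(2)*sqrt(-1/(C1 + 2*y))/2


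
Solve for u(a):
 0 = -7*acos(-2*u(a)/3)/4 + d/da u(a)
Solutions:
 Integral(1/acos(-2*_y/3), (_y, u(a))) = C1 + 7*a/4


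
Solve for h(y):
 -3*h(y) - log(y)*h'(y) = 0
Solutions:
 h(y) = C1*exp(-3*li(y))


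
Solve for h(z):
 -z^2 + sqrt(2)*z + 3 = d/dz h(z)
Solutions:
 h(z) = C1 - z^3/3 + sqrt(2)*z^2/2 + 3*z


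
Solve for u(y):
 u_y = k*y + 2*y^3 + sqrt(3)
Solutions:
 u(y) = C1 + k*y^2/2 + y^4/2 + sqrt(3)*y


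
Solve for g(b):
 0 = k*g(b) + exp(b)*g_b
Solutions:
 g(b) = C1*exp(k*exp(-b))


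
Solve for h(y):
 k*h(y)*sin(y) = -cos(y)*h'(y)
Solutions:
 h(y) = C1*exp(k*log(cos(y)))


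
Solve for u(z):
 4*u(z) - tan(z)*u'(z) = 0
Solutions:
 u(z) = C1*sin(z)^4


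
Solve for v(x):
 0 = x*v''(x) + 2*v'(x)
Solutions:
 v(x) = C1 + C2/x


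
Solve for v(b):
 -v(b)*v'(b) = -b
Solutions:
 v(b) = -sqrt(C1 + b^2)
 v(b) = sqrt(C1 + b^2)


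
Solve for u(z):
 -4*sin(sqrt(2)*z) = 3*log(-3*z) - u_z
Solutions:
 u(z) = C1 + 3*z*log(-z) - 3*z + 3*z*log(3) - 2*sqrt(2)*cos(sqrt(2)*z)


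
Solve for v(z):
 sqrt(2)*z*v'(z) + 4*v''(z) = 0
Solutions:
 v(z) = C1 + C2*erf(2^(3/4)*z/4)


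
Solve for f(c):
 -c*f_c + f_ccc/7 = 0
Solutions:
 f(c) = C1 + Integral(C2*airyai(7^(1/3)*c) + C3*airybi(7^(1/3)*c), c)


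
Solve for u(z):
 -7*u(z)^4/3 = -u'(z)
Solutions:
 u(z) = (-1/(C1 + 7*z))^(1/3)
 u(z) = (-1/(C1 + 7*z))^(1/3)*(-1 - sqrt(3)*I)/2
 u(z) = (-1/(C1 + 7*z))^(1/3)*(-1 + sqrt(3)*I)/2


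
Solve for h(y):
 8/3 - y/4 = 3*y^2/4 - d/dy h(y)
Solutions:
 h(y) = C1 + y^3/4 + y^2/8 - 8*y/3


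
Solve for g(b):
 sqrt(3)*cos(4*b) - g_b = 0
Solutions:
 g(b) = C1 + sqrt(3)*sin(4*b)/4


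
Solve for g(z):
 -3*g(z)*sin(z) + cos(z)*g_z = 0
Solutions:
 g(z) = C1/cos(z)^3


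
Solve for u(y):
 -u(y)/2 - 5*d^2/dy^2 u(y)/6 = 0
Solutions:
 u(y) = C1*sin(sqrt(15)*y/5) + C2*cos(sqrt(15)*y/5)


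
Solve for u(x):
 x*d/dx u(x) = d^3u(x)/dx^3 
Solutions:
 u(x) = C1 + Integral(C2*airyai(x) + C3*airybi(x), x)


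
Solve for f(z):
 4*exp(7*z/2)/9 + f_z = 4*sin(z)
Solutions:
 f(z) = C1 - 8*exp(7*z/2)/63 - 4*cos(z)


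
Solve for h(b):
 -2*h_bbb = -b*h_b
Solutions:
 h(b) = C1 + Integral(C2*airyai(2^(2/3)*b/2) + C3*airybi(2^(2/3)*b/2), b)


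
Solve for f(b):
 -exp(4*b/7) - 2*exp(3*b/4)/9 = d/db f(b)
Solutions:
 f(b) = C1 - 7*exp(4*b/7)/4 - 8*exp(3*b/4)/27


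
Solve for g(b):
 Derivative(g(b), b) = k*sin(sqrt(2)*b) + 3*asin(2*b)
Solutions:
 g(b) = C1 + 3*b*asin(2*b) - sqrt(2)*k*cos(sqrt(2)*b)/2 + 3*sqrt(1 - 4*b^2)/2


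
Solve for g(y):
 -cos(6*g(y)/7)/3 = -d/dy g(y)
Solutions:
 -y/3 - 7*log(sin(6*g(y)/7) - 1)/12 + 7*log(sin(6*g(y)/7) + 1)/12 = C1


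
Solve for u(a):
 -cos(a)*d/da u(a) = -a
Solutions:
 u(a) = C1 + Integral(a/cos(a), a)


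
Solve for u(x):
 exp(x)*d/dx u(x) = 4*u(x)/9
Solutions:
 u(x) = C1*exp(-4*exp(-x)/9)


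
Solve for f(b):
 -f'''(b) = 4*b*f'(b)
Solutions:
 f(b) = C1 + Integral(C2*airyai(-2^(2/3)*b) + C3*airybi(-2^(2/3)*b), b)
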